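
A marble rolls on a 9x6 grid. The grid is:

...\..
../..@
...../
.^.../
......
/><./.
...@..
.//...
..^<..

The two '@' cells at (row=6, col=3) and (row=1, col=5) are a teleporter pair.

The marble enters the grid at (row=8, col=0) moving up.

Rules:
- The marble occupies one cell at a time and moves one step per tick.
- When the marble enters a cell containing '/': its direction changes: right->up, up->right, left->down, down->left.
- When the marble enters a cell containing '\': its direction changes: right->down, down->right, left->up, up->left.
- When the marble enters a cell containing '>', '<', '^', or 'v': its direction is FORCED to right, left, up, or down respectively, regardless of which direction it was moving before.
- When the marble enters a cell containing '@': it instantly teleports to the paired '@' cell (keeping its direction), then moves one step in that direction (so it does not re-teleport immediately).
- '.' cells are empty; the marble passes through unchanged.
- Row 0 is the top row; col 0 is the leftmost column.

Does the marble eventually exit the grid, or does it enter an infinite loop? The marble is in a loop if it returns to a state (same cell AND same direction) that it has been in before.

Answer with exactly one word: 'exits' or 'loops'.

Step 1: enter (8,0), '.' pass, move up to (7,0)
Step 2: enter (7,0), '.' pass, move up to (6,0)
Step 3: enter (6,0), '.' pass, move up to (5,0)
Step 4: enter (5,0), '/' deflects up->right, move right to (5,1)
Step 5: enter (5,1), '>' forces right->right, move right to (5,2)
Step 6: enter (5,2), '<' forces right->left, move left to (5,1)
Step 7: enter (5,1), '>' forces left->right, move right to (5,2)
Step 8: at (5,2) dir=right — LOOP DETECTED (seen before)

Answer: loops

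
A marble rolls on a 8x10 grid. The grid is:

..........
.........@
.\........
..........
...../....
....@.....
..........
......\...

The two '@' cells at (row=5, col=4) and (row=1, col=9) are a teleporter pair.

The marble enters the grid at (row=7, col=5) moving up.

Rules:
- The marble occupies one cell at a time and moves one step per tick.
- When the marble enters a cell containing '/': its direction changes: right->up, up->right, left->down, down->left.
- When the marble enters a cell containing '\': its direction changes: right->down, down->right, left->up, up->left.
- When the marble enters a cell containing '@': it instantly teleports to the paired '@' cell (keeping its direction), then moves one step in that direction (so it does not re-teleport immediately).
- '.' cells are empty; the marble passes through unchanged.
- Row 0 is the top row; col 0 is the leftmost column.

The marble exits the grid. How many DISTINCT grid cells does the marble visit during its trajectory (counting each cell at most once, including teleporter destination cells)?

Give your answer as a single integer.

Answer: 8

Derivation:
Step 1: enter (7,5), '.' pass, move up to (6,5)
Step 2: enter (6,5), '.' pass, move up to (5,5)
Step 3: enter (5,5), '.' pass, move up to (4,5)
Step 4: enter (4,5), '/' deflects up->right, move right to (4,6)
Step 5: enter (4,6), '.' pass, move right to (4,7)
Step 6: enter (4,7), '.' pass, move right to (4,8)
Step 7: enter (4,8), '.' pass, move right to (4,9)
Step 8: enter (4,9), '.' pass, move right to (4,10)
Step 9: at (4,10) — EXIT via right edge, pos 4
Distinct cells visited: 8 (path length 8)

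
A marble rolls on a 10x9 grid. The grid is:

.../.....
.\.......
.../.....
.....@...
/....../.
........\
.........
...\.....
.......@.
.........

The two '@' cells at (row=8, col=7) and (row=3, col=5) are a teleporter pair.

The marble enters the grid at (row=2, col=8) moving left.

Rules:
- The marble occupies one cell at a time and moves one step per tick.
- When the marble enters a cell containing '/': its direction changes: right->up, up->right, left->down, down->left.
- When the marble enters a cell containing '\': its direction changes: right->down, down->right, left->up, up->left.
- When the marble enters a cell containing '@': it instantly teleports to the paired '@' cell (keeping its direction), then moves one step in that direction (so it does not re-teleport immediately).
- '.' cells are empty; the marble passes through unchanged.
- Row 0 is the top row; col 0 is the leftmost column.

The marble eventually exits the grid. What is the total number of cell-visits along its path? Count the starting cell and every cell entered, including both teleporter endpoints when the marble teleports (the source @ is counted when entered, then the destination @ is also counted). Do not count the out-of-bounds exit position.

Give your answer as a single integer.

Step 1: enter (2,8), '.' pass, move left to (2,7)
Step 2: enter (2,7), '.' pass, move left to (2,6)
Step 3: enter (2,6), '.' pass, move left to (2,5)
Step 4: enter (2,5), '.' pass, move left to (2,4)
Step 5: enter (2,4), '.' pass, move left to (2,3)
Step 6: enter (2,3), '/' deflects left->down, move down to (3,3)
Step 7: enter (3,3), '.' pass, move down to (4,3)
Step 8: enter (4,3), '.' pass, move down to (5,3)
Step 9: enter (5,3), '.' pass, move down to (6,3)
Step 10: enter (6,3), '.' pass, move down to (7,3)
Step 11: enter (7,3), '\' deflects down->right, move right to (7,4)
Step 12: enter (7,4), '.' pass, move right to (7,5)
Step 13: enter (7,5), '.' pass, move right to (7,6)
Step 14: enter (7,6), '.' pass, move right to (7,7)
Step 15: enter (7,7), '.' pass, move right to (7,8)
Step 16: enter (7,8), '.' pass, move right to (7,9)
Step 17: at (7,9) — EXIT via right edge, pos 7
Path length (cell visits): 16

Answer: 16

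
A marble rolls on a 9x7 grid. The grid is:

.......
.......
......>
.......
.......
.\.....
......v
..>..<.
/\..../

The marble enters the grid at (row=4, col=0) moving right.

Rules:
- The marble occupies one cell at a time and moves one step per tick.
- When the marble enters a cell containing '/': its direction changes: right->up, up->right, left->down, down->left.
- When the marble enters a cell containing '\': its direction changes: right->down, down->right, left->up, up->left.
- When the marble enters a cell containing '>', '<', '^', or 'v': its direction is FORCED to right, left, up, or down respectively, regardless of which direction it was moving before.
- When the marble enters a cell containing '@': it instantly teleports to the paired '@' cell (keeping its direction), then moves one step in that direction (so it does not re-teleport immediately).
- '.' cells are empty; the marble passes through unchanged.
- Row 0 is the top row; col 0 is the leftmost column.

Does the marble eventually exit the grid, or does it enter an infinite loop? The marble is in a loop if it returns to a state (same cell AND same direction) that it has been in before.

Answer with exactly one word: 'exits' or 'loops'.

Answer: exits

Derivation:
Step 1: enter (4,0), '.' pass, move right to (4,1)
Step 2: enter (4,1), '.' pass, move right to (4,2)
Step 3: enter (4,2), '.' pass, move right to (4,3)
Step 4: enter (4,3), '.' pass, move right to (4,4)
Step 5: enter (4,4), '.' pass, move right to (4,5)
Step 6: enter (4,5), '.' pass, move right to (4,6)
Step 7: enter (4,6), '.' pass, move right to (4,7)
Step 8: at (4,7) — EXIT via right edge, pos 4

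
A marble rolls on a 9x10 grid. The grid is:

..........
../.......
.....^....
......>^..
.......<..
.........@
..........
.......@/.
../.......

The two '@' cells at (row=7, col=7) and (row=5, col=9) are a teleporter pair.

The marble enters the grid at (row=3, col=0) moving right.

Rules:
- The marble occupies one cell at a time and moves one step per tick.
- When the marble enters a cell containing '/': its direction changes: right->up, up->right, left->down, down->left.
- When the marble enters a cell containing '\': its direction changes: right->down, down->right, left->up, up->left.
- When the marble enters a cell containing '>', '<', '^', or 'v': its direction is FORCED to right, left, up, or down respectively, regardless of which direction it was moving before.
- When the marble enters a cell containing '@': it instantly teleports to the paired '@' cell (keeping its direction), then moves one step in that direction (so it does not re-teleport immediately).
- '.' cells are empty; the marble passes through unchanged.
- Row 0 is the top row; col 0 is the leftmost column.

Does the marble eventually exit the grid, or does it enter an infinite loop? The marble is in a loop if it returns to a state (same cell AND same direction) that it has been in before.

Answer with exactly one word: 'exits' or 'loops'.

Answer: exits

Derivation:
Step 1: enter (3,0), '.' pass, move right to (3,1)
Step 2: enter (3,1), '.' pass, move right to (3,2)
Step 3: enter (3,2), '.' pass, move right to (3,3)
Step 4: enter (3,3), '.' pass, move right to (3,4)
Step 5: enter (3,4), '.' pass, move right to (3,5)
Step 6: enter (3,5), '.' pass, move right to (3,6)
Step 7: enter (3,6), '>' forces right->right, move right to (3,7)
Step 8: enter (3,7), '^' forces right->up, move up to (2,7)
Step 9: enter (2,7), '.' pass, move up to (1,7)
Step 10: enter (1,7), '.' pass, move up to (0,7)
Step 11: enter (0,7), '.' pass, move up to (-1,7)
Step 12: at (-1,7) — EXIT via top edge, pos 7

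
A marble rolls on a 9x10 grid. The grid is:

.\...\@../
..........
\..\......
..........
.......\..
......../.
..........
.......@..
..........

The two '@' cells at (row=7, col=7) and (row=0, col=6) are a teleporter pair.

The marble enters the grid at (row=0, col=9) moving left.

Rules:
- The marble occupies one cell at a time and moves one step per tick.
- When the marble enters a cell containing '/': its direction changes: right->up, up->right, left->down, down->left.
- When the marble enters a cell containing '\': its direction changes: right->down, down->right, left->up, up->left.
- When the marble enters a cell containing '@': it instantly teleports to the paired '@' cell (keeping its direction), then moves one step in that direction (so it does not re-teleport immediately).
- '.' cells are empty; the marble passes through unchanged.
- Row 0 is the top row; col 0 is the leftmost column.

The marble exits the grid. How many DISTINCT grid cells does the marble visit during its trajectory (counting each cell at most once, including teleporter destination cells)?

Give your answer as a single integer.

Step 1: enter (0,9), '/' deflects left->down, move down to (1,9)
Step 2: enter (1,9), '.' pass, move down to (2,9)
Step 3: enter (2,9), '.' pass, move down to (3,9)
Step 4: enter (3,9), '.' pass, move down to (4,9)
Step 5: enter (4,9), '.' pass, move down to (5,9)
Step 6: enter (5,9), '.' pass, move down to (6,9)
Step 7: enter (6,9), '.' pass, move down to (7,9)
Step 8: enter (7,9), '.' pass, move down to (8,9)
Step 9: enter (8,9), '.' pass, move down to (9,9)
Step 10: at (9,9) — EXIT via bottom edge, pos 9
Distinct cells visited: 9 (path length 9)

Answer: 9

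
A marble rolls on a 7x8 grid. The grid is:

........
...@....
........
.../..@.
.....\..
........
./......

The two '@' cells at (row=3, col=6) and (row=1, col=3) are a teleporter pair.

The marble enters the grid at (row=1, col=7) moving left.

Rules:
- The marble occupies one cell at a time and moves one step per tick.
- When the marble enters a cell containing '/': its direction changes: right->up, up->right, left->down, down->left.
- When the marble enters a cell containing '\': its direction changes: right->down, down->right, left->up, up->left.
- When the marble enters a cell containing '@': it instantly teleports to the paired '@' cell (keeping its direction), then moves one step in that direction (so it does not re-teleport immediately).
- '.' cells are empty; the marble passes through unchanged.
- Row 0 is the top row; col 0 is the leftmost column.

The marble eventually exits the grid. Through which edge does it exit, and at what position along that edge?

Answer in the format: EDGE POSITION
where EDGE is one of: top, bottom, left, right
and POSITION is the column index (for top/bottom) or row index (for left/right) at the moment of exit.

Step 1: enter (1,7), '.' pass, move left to (1,6)
Step 2: enter (1,6), '.' pass, move left to (1,5)
Step 3: enter (1,5), '.' pass, move left to (1,4)
Step 4: enter (1,4), '.' pass, move left to (1,3)
Step 5: enter (1,3), '@' teleport (1,3)->(3,6), also enter (3,6), move left to (3,5)
Step 6: enter (3,5), '.' pass, move left to (3,4)
Step 7: enter (3,4), '.' pass, move left to (3,3)
Step 8: enter (3,3), '/' deflects left->down, move down to (4,3)
Step 9: enter (4,3), '.' pass, move down to (5,3)
Step 10: enter (5,3), '.' pass, move down to (6,3)
Step 11: enter (6,3), '.' pass, move down to (7,3)
Step 12: at (7,3) — EXIT via bottom edge, pos 3

Answer: bottom 3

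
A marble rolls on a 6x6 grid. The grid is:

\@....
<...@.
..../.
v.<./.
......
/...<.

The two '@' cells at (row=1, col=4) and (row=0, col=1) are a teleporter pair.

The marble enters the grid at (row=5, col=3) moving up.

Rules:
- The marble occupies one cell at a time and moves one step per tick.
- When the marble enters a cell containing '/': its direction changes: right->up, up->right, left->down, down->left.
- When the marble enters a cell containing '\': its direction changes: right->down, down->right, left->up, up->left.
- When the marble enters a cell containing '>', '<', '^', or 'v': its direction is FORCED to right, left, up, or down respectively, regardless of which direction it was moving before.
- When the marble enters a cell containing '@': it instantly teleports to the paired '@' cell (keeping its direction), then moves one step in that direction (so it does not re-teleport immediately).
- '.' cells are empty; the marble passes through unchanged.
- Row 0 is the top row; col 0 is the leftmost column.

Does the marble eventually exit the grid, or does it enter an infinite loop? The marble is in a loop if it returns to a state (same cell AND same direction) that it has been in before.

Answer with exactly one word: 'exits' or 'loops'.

Step 1: enter (5,3), '.' pass, move up to (4,3)
Step 2: enter (4,3), '.' pass, move up to (3,3)
Step 3: enter (3,3), '.' pass, move up to (2,3)
Step 4: enter (2,3), '.' pass, move up to (1,3)
Step 5: enter (1,3), '.' pass, move up to (0,3)
Step 6: enter (0,3), '.' pass, move up to (-1,3)
Step 7: at (-1,3) — EXIT via top edge, pos 3

Answer: exits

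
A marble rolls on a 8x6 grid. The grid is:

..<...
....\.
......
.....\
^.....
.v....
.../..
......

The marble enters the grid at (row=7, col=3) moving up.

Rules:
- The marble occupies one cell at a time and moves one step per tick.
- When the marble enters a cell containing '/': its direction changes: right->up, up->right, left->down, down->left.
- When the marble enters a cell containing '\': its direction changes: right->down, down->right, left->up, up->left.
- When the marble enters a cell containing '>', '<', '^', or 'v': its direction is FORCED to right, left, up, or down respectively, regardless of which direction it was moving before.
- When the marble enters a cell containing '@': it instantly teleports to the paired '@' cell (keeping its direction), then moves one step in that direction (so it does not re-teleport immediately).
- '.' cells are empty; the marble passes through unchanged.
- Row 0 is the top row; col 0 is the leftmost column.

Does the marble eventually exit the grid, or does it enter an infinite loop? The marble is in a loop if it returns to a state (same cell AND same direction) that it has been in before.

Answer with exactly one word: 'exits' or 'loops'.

Answer: exits

Derivation:
Step 1: enter (7,3), '.' pass, move up to (6,3)
Step 2: enter (6,3), '/' deflects up->right, move right to (6,4)
Step 3: enter (6,4), '.' pass, move right to (6,5)
Step 4: enter (6,5), '.' pass, move right to (6,6)
Step 5: at (6,6) — EXIT via right edge, pos 6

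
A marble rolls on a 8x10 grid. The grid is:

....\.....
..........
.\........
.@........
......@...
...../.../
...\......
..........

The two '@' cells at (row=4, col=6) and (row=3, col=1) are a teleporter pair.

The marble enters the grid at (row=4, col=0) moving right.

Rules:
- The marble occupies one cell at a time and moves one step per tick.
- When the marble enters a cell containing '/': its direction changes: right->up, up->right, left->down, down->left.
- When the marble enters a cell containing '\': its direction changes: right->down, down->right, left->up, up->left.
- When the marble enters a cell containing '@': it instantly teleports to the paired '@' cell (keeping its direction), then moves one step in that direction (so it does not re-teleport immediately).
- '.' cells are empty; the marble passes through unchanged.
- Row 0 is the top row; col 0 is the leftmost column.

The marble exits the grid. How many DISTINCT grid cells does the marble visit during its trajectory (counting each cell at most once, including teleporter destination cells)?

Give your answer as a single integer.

Step 1: enter (4,0), '.' pass, move right to (4,1)
Step 2: enter (4,1), '.' pass, move right to (4,2)
Step 3: enter (4,2), '.' pass, move right to (4,3)
Step 4: enter (4,3), '.' pass, move right to (4,4)
Step 5: enter (4,4), '.' pass, move right to (4,5)
Step 6: enter (4,5), '.' pass, move right to (4,6)
Step 7: enter (4,6), '@' teleport (4,6)->(3,1), also enter (3,1), move right to (3,2)
Step 8: enter (3,2), '.' pass, move right to (3,3)
Step 9: enter (3,3), '.' pass, move right to (3,4)
Step 10: enter (3,4), '.' pass, move right to (3,5)
Step 11: enter (3,5), '.' pass, move right to (3,6)
Step 12: enter (3,6), '.' pass, move right to (3,7)
Step 13: enter (3,7), '.' pass, move right to (3,8)
Step 14: enter (3,8), '.' pass, move right to (3,9)
Step 15: enter (3,9), '.' pass, move right to (3,10)
Step 16: at (3,10) — EXIT via right edge, pos 3
Distinct cells visited: 16 (path length 16)

Answer: 16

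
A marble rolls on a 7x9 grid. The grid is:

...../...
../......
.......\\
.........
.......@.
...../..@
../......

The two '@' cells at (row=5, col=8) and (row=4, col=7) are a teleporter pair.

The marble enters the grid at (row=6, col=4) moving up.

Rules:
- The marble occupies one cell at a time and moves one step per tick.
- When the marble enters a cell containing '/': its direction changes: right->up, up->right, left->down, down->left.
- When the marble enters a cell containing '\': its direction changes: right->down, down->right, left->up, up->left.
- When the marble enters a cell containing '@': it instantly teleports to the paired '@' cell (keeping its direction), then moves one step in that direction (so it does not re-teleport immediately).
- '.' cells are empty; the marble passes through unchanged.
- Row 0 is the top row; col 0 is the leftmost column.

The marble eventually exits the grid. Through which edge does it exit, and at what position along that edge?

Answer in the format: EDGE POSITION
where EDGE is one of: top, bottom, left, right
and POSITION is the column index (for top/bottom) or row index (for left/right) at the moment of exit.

Answer: top 4

Derivation:
Step 1: enter (6,4), '.' pass, move up to (5,4)
Step 2: enter (5,4), '.' pass, move up to (4,4)
Step 3: enter (4,4), '.' pass, move up to (3,4)
Step 4: enter (3,4), '.' pass, move up to (2,4)
Step 5: enter (2,4), '.' pass, move up to (1,4)
Step 6: enter (1,4), '.' pass, move up to (0,4)
Step 7: enter (0,4), '.' pass, move up to (-1,4)
Step 8: at (-1,4) — EXIT via top edge, pos 4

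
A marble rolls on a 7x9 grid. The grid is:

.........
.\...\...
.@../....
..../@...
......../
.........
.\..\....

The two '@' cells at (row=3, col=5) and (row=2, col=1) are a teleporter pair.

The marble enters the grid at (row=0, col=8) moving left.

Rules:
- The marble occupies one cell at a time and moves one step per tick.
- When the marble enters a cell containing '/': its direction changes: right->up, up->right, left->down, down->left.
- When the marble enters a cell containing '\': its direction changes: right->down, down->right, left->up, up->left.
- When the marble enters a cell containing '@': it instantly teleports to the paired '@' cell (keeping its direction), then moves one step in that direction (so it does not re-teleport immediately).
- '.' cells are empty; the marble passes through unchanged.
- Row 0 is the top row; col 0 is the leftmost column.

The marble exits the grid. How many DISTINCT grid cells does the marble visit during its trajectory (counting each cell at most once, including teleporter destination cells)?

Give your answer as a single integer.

Answer: 9

Derivation:
Step 1: enter (0,8), '.' pass, move left to (0,7)
Step 2: enter (0,7), '.' pass, move left to (0,6)
Step 3: enter (0,6), '.' pass, move left to (0,5)
Step 4: enter (0,5), '.' pass, move left to (0,4)
Step 5: enter (0,4), '.' pass, move left to (0,3)
Step 6: enter (0,3), '.' pass, move left to (0,2)
Step 7: enter (0,2), '.' pass, move left to (0,1)
Step 8: enter (0,1), '.' pass, move left to (0,0)
Step 9: enter (0,0), '.' pass, move left to (0,-1)
Step 10: at (0,-1) — EXIT via left edge, pos 0
Distinct cells visited: 9 (path length 9)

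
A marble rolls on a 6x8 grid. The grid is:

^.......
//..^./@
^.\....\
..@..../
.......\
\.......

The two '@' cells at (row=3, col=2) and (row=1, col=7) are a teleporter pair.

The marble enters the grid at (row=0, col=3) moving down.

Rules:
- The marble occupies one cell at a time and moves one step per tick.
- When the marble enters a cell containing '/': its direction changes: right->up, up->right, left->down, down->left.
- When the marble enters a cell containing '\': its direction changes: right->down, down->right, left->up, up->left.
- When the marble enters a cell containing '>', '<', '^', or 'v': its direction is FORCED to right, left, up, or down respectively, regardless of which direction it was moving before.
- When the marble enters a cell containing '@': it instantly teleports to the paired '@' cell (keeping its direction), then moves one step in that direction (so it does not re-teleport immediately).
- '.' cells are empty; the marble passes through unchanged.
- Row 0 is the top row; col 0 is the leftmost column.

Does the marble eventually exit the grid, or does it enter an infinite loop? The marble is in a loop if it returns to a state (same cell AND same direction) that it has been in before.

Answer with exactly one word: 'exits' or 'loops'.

Step 1: enter (0,3), '.' pass, move down to (1,3)
Step 2: enter (1,3), '.' pass, move down to (2,3)
Step 3: enter (2,3), '.' pass, move down to (3,3)
Step 4: enter (3,3), '.' pass, move down to (4,3)
Step 5: enter (4,3), '.' pass, move down to (5,3)
Step 6: enter (5,3), '.' pass, move down to (6,3)
Step 7: at (6,3) — EXIT via bottom edge, pos 3

Answer: exits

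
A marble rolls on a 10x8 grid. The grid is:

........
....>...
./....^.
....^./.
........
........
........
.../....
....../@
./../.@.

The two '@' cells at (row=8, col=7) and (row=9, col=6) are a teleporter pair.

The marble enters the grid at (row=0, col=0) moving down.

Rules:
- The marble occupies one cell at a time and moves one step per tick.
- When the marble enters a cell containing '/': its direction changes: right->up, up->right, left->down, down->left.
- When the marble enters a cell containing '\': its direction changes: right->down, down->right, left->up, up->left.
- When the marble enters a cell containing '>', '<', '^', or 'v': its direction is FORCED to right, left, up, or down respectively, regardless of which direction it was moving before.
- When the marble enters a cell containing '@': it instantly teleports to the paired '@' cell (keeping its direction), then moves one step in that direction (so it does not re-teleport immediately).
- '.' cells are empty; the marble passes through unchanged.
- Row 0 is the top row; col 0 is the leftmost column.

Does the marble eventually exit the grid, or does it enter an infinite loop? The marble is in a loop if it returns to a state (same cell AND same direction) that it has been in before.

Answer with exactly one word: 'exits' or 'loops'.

Step 1: enter (0,0), '.' pass, move down to (1,0)
Step 2: enter (1,0), '.' pass, move down to (2,0)
Step 3: enter (2,0), '.' pass, move down to (3,0)
Step 4: enter (3,0), '.' pass, move down to (4,0)
Step 5: enter (4,0), '.' pass, move down to (5,0)
Step 6: enter (5,0), '.' pass, move down to (6,0)
Step 7: enter (6,0), '.' pass, move down to (7,0)
Step 8: enter (7,0), '.' pass, move down to (8,0)
Step 9: enter (8,0), '.' pass, move down to (9,0)
Step 10: enter (9,0), '.' pass, move down to (10,0)
Step 11: at (10,0) — EXIT via bottom edge, pos 0

Answer: exits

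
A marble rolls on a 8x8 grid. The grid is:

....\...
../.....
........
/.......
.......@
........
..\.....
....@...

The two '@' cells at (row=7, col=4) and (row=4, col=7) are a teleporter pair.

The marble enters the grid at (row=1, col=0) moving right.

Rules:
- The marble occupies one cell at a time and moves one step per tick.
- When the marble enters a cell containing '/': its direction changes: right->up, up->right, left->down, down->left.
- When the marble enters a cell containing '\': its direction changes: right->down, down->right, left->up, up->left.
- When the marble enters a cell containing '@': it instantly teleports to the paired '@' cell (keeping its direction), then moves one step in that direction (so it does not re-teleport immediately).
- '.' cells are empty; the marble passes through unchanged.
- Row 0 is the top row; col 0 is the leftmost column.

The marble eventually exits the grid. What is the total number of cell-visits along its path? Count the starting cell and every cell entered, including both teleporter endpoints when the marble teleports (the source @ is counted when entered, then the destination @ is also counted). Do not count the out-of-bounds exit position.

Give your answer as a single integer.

Step 1: enter (1,0), '.' pass, move right to (1,1)
Step 2: enter (1,1), '.' pass, move right to (1,2)
Step 3: enter (1,2), '/' deflects right->up, move up to (0,2)
Step 4: enter (0,2), '.' pass, move up to (-1,2)
Step 5: at (-1,2) — EXIT via top edge, pos 2
Path length (cell visits): 4

Answer: 4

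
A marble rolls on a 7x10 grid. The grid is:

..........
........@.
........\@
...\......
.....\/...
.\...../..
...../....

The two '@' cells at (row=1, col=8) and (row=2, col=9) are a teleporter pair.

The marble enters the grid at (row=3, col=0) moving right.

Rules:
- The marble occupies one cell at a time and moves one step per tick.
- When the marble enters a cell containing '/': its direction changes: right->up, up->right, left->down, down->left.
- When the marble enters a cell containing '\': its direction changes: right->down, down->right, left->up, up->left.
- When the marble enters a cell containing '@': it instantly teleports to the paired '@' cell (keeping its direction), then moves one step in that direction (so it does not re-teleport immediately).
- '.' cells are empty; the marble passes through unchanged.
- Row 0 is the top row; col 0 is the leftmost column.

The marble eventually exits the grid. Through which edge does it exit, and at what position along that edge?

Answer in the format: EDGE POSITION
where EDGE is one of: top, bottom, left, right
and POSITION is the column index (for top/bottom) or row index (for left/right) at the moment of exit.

Answer: bottom 3

Derivation:
Step 1: enter (3,0), '.' pass, move right to (3,1)
Step 2: enter (3,1), '.' pass, move right to (3,2)
Step 3: enter (3,2), '.' pass, move right to (3,3)
Step 4: enter (3,3), '\' deflects right->down, move down to (4,3)
Step 5: enter (4,3), '.' pass, move down to (5,3)
Step 6: enter (5,3), '.' pass, move down to (6,3)
Step 7: enter (6,3), '.' pass, move down to (7,3)
Step 8: at (7,3) — EXIT via bottom edge, pos 3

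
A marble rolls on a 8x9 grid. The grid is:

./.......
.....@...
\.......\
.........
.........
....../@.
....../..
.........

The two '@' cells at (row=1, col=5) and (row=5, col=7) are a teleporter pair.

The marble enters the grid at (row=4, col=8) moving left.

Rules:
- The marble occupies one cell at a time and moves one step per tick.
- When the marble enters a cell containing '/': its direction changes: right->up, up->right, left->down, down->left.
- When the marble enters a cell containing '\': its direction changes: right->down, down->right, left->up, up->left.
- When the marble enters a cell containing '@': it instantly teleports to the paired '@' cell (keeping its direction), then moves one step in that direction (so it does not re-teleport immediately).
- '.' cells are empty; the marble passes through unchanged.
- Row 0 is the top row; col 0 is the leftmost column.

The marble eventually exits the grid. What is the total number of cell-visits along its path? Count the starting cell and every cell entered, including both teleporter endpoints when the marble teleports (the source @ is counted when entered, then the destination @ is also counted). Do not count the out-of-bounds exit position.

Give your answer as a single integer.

Answer: 9

Derivation:
Step 1: enter (4,8), '.' pass, move left to (4,7)
Step 2: enter (4,7), '.' pass, move left to (4,6)
Step 3: enter (4,6), '.' pass, move left to (4,5)
Step 4: enter (4,5), '.' pass, move left to (4,4)
Step 5: enter (4,4), '.' pass, move left to (4,3)
Step 6: enter (4,3), '.' pass, move left to (4,2)
Step 7: enter (4,2), '.' pass, move left to (4,1)
Step 8: enter (4,1), '.' pass, move left to (4,0)
Step 9: enter (4,0), '.' pass, move left to (4,-1)
Step 10: at (4,-1) — EXIT via left edge, pos 4
Path length (cell visits): 9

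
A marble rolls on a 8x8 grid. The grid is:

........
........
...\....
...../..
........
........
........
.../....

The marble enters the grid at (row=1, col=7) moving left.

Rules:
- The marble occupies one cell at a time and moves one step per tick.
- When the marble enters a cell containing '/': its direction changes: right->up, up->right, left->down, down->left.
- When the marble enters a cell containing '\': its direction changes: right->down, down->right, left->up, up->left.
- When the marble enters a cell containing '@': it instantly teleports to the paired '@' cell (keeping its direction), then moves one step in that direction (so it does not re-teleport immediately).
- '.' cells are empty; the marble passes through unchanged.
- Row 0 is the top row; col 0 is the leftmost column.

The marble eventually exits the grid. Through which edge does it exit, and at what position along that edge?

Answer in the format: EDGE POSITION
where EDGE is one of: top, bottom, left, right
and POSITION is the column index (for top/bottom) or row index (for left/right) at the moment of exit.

Step 1: enter (1,7), '.' pass, move left to (1,6)
Step 2: enter (1,6), '.' pass, move left to (1,5)
Step 3: enter (1,5), '.' pass, move left to (1,4)
Step 4: enter (1,4), '.' pass, move left to (1,3)
Step 5: enter (1,3), '.' pass, move left to (1,2)
Step 6: enter (1,2), '.' pass, move left to (1,1)
Step 7: enter (1,1), '.' pass, move left to (1,0)
Step 8: enter (1,0), '.' pass, move left to (1,-1)
Step 9: at (1,-1) — EXIT via left edge, pos 1

Answer: left 1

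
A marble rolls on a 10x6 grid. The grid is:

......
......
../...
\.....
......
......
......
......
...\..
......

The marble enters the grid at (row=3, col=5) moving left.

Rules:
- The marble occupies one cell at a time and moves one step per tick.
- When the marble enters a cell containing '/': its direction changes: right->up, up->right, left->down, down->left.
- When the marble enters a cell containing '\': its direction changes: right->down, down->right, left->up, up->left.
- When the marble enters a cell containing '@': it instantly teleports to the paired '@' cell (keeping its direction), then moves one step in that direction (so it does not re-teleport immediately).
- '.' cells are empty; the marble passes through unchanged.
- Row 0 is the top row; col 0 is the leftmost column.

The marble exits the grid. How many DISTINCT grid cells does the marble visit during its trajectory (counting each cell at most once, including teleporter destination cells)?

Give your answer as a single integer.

Step 1: enter (3,5), '.' pass, move left to (3,4)
Step 2: enter (3,4), '.' pass, move left to (3,3)
Step 3: enter (3,3), '.' pass, move left to (3,2)
Step 4: enter (3,2), '.' pass, move left to (3,1)
Step 5: enter (3,1), '.' pass, move left to (3,0)
Step 6: enter (3,0), '\' deflects left->up, move up to (2,0)
Step 7: enter (2,0), '.' pass, move up to (1,0)
Step 8: enter (1,0), '.' pass, move up to (0,0)
Step 9: enter (0,0), '.' pass, move up to (-1,0)
Step 10: at (-1,0) — EXIT via top edge, pos 0
Distinct cells visited: 9 (path length 9)

Answer: 9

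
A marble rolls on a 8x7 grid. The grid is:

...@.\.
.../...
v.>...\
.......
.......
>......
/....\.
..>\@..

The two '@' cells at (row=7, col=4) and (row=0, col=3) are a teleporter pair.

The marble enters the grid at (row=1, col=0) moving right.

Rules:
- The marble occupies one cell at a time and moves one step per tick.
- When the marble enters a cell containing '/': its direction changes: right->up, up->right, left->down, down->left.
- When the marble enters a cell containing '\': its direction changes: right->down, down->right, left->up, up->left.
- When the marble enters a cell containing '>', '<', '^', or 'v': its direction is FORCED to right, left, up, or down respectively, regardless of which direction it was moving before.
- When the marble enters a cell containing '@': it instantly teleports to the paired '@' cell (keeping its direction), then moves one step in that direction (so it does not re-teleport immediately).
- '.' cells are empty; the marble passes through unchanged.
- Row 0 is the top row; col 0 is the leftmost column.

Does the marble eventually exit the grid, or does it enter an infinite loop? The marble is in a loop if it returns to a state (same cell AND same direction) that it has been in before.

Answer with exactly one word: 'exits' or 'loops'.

Step 1: enter (1,0), '.' pass, move right to (1,1)
Step 2: enter (1,1), '.' pass, move right to (1,2)
Step 3: enter (1,2), '.' pass, move right to (1,3)
Step 4: enter (1,3), '/' deflects right->up, move up to (0,3)
Step 5: enter (0,3), '@' teleport (0,3)->(7,4), also enter (7,4), move up to (6,4)
Step 6: enter (6,4), '.' pass, move up to (5,4)
Step 7: enter (5,4), '.' pass, move up to (4,4)
Step 8: enter (4,4), '.' pass, move up to (3,4)
Step 9: enter (3,4), '.' pass, move up to (2,4)
Step 10: enter (2,4), '.' pass, move up to (1,4)
Step 11: enter (1,4), '.' pass, move up to (0,4)
Step 12: enter (0,4), '.' pass, move up to (-1,4)
Step 13: at (-1,4) — EXIT via top edge, pos 4

Answer: exits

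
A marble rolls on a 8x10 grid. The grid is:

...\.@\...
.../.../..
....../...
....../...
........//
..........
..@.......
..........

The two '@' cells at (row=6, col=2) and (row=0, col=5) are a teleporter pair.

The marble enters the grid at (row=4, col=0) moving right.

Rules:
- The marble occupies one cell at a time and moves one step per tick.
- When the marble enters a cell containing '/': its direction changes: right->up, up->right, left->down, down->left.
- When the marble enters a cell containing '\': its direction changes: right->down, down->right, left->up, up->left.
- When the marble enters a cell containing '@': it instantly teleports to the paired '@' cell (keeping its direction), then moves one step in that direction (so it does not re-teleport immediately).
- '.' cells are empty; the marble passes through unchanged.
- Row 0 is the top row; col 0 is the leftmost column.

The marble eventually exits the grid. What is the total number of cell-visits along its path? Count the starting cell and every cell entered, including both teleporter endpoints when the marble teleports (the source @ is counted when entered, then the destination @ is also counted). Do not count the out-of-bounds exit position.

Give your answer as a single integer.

Step 1: enter (4,0), '.' pass, move right to (4,1)
Step 2: enter (4,1), '.' pass, move right to (4,2)
Step 3: enter (4,2), '.' pass, move right to (4,3)
Step 4: enter (4,3), '.' pass, move right to (4,4)
Step 5: enter (4,4), '.' pass, move right to (4,5)
Step 6: enter (4,5), '.' pass, move right to (4,6)
Step 7: enter (4,6), '.' pass, move right to (4,7)
Step 8: enter (4,7), '.' pass, move right to (4,8)
Step 9: enter (4,8), '/' deflects right->up, move up to (3,8)
Step 10: enter (3,8), '.' pass, move up to (2,8)
Step 11: enter (2,8), '.' pass, move up to (1,8)
Step 12: enter (1,8), '.' pass, move up to (0,8)
Step 13: enter (0,8), '.' pass, move up to (-1,8)
Step 14: at (-1,8) — EXIT via top edge, pos 8
Path length (cell visits): 13

Answer: 13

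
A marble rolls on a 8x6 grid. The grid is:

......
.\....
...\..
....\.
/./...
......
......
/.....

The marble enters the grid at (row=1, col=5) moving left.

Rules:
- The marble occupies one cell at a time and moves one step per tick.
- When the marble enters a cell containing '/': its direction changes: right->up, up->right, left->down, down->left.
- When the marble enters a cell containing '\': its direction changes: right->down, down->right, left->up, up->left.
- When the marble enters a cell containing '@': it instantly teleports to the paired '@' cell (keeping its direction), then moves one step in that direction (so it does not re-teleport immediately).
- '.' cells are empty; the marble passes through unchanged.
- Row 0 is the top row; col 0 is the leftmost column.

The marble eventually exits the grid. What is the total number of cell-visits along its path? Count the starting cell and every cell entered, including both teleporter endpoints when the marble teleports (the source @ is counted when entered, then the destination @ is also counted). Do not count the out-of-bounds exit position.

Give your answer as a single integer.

Answer: 6

Derivation:
Step 1: enter (1,5), '.' pass, move left to (1,4)
Step 2: enter (1,4), '.' pass, move left to (1,3)
Step 3: enter (1,3), '.' pass, move left to (1,2)
Step 4: enter (1,2), '.' pass, move left to (1,1)
Step 5: enter (1,1), '\' deflects left->up, move up to (0,1)
Step 6: enter (0,1), '.' pass, move up to (-1,1)
Step 7: at (-1,1) — EXIT via top edge, pos 1
Path length (cell visits): 6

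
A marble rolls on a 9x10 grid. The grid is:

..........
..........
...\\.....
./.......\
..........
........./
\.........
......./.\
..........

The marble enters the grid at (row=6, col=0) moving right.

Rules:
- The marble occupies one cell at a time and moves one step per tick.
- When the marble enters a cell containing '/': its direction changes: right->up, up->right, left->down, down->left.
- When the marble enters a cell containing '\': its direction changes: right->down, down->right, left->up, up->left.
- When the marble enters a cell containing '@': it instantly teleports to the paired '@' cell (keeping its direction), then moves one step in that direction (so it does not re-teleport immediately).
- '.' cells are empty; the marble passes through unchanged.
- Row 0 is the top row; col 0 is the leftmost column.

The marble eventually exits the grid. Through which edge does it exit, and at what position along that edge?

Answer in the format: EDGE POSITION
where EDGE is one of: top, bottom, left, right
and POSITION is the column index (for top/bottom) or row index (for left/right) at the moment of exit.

Answer: bottom 0

Derivation:
Step 1: enter (6,0), '\' deflects right->down, move down to (7,0)
Step 2: enter (7,0), '.' pass, move down to (8,0)
Step 3: enter (8,0), '.' pass, move down to (9,0)
Step 4: at (9,0) — EXIT via bottom edge, pos 0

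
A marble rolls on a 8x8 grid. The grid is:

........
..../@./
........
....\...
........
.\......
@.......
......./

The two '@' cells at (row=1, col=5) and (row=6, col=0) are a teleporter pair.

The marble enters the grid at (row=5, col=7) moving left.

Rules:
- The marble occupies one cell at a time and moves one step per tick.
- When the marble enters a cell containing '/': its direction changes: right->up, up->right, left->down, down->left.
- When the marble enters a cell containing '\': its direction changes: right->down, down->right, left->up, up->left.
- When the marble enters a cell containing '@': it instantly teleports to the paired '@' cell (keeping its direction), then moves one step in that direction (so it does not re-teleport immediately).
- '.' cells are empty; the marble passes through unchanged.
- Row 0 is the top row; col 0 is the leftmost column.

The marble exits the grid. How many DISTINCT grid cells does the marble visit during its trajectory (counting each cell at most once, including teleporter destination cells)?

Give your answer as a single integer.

Step 1: enter (5,7), '.' pass, move left to (5,6)
Step 2: enter (5,6), '.' pass, move left to (5,5)
Step 3: enter (5,5), '.' pass, move left to (5,4)
Step 4: enter (5,4), '.' pass, move left to (5,3)
Step 5: enter (5,3), '.' pass, move left to (5,2)
Step 6: enter (5,2), '.' pass, move left to (5,1)
Step 7: enter (5,1), '\' deflects left->up, move up to (4,1)
Step 8: enter (4,1), '.' pass, move up to (3,1)
Step 9: enter (3,1), '.' pass, move up to (2,1)
Step 10: enter (2,1), '.' pass, move up to (1,1)
Step 11: enter (1,1), '.' pass, move up to (0,1)
Step 12: enter (0,1), '.' pass, move up to (-1,1)
Step 13: at (-1,1) — EXIT via top edge, pos 1
Distinct cells visited: 12 (path length 12)

Answer: 12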